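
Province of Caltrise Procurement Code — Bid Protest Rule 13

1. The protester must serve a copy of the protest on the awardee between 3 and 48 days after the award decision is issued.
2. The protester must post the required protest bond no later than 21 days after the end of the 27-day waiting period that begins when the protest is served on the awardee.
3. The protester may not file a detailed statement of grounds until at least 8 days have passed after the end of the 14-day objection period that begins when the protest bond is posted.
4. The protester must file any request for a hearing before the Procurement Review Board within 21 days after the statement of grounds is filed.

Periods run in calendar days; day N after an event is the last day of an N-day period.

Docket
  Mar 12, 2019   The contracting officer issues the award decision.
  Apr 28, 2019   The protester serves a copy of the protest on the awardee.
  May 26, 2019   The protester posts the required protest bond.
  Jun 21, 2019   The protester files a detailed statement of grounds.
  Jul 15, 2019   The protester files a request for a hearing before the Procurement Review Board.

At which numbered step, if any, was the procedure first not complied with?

Step 1: the window is 3–48 days after Mar 12, 2019 (when the award decision is issued), so Mar 15, 2019 through Apr 29, 2019; Apr 28, 2019 falls inside that range.
Step 2: 21 days after May 25, 2019 (end of the 27-day waiting period, which began when the protest is served on the awardee on Apr 28, 2019) is Jun 15, 2019; May 26, 2019 is within that limit.
Step 3: the earliest permitted date is 8 days after Jun 9, 2019 (end of the 14-day objection period, which began when the protest bond is posted on May 26, 2019), i.e. Jun 17, 2019; done Jun 21, 2019, after the minimum wait.
Step 4: 21 days after Jun 21, 2019 (when the statement of grounds is filed) is Jul 12, 2019; not done until Jul 15, 2019, 3 days after the deadline.

Step 4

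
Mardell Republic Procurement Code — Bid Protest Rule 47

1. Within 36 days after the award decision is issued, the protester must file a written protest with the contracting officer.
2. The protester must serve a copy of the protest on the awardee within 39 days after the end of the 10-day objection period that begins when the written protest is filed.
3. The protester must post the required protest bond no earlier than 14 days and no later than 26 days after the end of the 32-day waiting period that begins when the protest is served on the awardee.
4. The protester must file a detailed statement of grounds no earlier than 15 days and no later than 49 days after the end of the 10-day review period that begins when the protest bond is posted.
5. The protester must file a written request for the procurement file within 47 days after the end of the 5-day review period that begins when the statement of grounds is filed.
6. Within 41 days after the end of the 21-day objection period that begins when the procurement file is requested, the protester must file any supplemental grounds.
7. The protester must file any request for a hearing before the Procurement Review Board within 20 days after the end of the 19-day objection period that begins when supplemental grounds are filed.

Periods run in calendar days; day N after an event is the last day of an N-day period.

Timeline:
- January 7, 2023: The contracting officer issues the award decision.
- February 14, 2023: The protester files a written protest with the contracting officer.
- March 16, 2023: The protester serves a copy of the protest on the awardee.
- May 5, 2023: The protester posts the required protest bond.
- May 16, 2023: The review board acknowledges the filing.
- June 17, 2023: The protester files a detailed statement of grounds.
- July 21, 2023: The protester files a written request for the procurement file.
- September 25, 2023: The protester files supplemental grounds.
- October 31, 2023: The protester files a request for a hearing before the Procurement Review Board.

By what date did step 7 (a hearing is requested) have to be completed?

November 3, 2023

Supplemental grounds are filed on September 25, 2023; the 19-day objection period therefore ends October 14, 2023, and step 7 runs from that date. 20 days after October 14, 2023 is November 3, 2023.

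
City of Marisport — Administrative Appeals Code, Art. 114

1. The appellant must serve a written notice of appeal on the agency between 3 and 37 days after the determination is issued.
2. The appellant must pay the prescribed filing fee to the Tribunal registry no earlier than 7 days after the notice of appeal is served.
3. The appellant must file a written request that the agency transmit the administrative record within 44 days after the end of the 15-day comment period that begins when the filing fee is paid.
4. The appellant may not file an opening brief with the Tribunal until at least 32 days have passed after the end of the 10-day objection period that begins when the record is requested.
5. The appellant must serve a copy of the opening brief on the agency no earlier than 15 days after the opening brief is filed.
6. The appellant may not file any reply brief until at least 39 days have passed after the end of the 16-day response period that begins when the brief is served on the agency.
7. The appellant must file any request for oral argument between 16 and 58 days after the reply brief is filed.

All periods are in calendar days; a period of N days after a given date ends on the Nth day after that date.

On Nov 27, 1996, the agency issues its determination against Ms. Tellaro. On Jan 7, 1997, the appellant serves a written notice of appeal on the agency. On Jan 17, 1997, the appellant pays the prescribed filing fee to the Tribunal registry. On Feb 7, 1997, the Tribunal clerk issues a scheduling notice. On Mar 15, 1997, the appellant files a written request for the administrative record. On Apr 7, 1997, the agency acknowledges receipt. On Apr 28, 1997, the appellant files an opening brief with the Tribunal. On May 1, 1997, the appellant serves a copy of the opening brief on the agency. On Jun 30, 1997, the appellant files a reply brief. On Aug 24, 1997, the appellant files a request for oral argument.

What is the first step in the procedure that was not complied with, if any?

Step 1

Step 1: the window is 3–37 days after Nov 27, 1996 (when the determination is issued), so Nov 30, 1996 through Jan 3, 1997; Jan 7, 1997 is 4 days past the end of the window.
The analysis stops there.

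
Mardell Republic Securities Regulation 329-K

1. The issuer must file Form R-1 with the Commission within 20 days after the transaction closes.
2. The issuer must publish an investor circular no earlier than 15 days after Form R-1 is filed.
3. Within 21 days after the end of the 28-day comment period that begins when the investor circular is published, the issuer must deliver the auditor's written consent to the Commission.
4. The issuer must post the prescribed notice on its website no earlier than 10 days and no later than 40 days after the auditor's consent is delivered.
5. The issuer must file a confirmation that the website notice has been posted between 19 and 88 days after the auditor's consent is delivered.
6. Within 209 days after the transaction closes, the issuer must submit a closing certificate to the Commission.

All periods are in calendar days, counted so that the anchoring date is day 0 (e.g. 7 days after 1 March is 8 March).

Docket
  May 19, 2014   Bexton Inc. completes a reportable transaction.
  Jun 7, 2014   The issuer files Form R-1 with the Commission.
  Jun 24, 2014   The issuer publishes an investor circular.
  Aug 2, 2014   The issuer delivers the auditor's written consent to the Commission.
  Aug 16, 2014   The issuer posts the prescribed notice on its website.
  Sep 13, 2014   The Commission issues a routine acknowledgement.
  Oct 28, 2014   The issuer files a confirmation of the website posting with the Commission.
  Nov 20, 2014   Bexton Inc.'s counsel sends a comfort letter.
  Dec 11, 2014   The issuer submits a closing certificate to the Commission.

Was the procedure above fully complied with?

Yes

Step 1 — counting 20 days from May 19, 2014 (when the transaction closes) gives a deadline of Jun 8, 2014; completed Jun 7, 2014, before the deadline.
Step 2 — must wait 15 days from Jun 7, 2014 (when Form R-1 is filed), so not before Jun 22, 2014; Jun 24, 2014 is on or after that date.
Step 3 — counting 21 days from Jul 22, 2014 (end of the 28-day comment period, which began when the investor circular is published on Jun 24, 2014) gives a deadline of Aug 12, 2014; Aug 2, 2014 is within that limit.
Step 4 — 10 and 40 days from Aug 2, 2014 (when the auditor's consent is delivered) are Aug 12, 2014 and Sep 11, 2014 respectively; done Aug 16, 2014 — within the window.
Step 5 — 19 and 88 days from Aug 2, 2014 (when the auditor's consent is delivered) are Aug 21, 2014 and Oct 29, 2014 respectively; Oct 28, 2014 falls inside that range.
Step 6 — counting 209 days from May 19, 2014 (when the transaction closes) gives a deadline of Dec 14, 2014; completed Dec 11, 2014, before the deadline.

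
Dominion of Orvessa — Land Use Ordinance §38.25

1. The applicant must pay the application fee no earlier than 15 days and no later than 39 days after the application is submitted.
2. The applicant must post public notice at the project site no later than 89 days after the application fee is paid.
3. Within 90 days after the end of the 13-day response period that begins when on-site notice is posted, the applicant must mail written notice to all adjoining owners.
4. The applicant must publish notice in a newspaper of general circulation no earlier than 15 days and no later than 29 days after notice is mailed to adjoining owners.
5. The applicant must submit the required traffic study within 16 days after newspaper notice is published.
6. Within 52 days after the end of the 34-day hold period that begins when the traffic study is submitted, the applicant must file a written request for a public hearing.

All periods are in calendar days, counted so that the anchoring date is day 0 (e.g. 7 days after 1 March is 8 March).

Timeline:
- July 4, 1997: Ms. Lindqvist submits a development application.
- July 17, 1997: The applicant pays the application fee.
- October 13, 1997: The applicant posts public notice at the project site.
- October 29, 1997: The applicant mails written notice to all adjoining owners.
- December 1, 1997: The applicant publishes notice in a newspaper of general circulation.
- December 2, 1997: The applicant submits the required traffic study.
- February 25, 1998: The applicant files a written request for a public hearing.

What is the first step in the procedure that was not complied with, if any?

Step 1

(1) the permitted window runs from July 4, 1997 + 15 = July 19, 1997 to July 4, 1997 + 39 = August 12, 1997; done July 17, 1997 — 2 days before the window opened.
The analysis stops there.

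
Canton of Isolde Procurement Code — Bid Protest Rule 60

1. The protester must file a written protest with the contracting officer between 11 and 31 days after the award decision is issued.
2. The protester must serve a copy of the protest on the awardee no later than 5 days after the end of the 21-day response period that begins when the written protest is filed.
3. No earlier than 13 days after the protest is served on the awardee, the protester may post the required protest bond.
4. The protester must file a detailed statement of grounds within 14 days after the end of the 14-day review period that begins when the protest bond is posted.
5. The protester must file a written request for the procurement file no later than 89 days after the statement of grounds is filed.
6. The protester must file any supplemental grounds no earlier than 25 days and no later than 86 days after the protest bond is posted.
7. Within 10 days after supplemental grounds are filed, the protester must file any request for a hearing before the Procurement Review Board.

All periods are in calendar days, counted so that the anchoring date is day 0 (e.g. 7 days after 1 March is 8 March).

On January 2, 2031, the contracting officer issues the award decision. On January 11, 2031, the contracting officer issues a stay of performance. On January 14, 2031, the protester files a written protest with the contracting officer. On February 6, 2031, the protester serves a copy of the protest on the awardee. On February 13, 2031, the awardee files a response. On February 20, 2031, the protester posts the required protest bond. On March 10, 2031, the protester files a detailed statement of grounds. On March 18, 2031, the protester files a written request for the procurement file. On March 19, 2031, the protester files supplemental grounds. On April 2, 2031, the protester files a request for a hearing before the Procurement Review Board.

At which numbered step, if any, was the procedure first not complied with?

Step 7

(1) the permitted window runs from January 2, 2031 + 11 = January 13, 2031 to January 2, 2031 + 31 = February 2, 2031; done January 14, 2031 — within the window.
(2) due by February 4, 2031 + 5 days = February 9, 2031; done February 6, 2031 — timely.
(3) permitted from February 6, 2031 + 13 days = February 19, 2031 onward; done February 20, 2031 — permitted.
(4) due by March 6, 2031 + 14 days = March 20, 2031; done March 10, 2031 — timely.
(5) due by March 10, 2031 + 89 days = June 7, 2031; March 18, 2031 is within that limit.
(6) the permitted window runs from February 20, 2031 + 25 = March 17, 2031 to February 20, 2031 + 86 = May 17, 2031; done March 19, 2031, which is between those dates.
(7) due by March 19, 2031 + 10 days = March 29, 2031; done April 2, 2031 — 4 days late.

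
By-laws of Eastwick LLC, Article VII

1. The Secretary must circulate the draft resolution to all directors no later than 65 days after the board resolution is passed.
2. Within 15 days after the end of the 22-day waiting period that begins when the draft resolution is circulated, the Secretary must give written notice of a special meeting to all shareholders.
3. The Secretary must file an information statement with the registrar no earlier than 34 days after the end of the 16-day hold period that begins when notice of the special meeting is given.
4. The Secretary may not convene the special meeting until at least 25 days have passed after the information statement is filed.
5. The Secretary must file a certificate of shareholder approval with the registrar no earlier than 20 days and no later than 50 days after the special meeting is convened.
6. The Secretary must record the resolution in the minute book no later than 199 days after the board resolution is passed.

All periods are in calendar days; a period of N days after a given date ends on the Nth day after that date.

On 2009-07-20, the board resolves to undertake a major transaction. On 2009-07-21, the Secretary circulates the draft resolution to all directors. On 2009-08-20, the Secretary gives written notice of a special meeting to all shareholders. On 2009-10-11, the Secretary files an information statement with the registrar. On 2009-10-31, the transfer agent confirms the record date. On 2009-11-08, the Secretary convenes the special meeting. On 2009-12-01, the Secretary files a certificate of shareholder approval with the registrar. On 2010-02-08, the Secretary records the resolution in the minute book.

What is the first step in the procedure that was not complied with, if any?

Step 1: 65 days after 2009-07-20 (when the board resolution is passed) is 2009-09-23; 2009-07-21 is within that limit.
Step 2: 15 days after 2009-08-12 (end of the 22-day waiting period, which began when the draft resolution is circulated on 2009-07-21) is 2009-08-27; completed 2009-08-20, before the deadline.
Step 3: the earliest permitted date is 34 days after 2009-09-05 (end of the 16-day hold period, which began when notice of the special meeting is given on 2009-08-20), i.e. 2009-10-09; 2009-10-11 is on or after that date.
Step 4: the earliest permitted date is 25 days after 2009-10-11 (when the information statement is filed), i.e. 2009-11-05; 2009-11-08 is on or after that date.
Step 5: the window is 20–50 days after 2009-11-08 (when the special meeting is convened), so 2009-11-28 through 2009-12-28; done 2009-12-01, which is between those dates.
Step 6: 199 days after 2009-07-20 (when the board resolution is passed) is 2010-02-04; done 2010-02-08 — 4 days late.

Step 6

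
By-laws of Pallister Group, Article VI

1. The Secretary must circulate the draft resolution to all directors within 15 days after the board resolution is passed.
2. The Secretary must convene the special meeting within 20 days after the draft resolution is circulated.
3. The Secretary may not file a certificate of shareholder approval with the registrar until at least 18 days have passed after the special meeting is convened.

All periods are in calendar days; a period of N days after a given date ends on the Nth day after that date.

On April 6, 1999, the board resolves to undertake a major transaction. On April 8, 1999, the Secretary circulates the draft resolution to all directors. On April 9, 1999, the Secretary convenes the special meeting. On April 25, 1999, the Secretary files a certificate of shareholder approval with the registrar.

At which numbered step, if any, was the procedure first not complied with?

Step 3

Step 1 — counting 15 days from April 6, 1999 (when the board resolution is passed) gives a deadline of April 21, 1999; completed April 8, 1999, before the deadline.
Step 2 — counting 20 days from April 8, 1999 (when the draft resolution is circulated) gives a deadline of April 28, 1999; April 9, 1999 is within that limit.
Step 3 — must wait 18 days from April 9, 1999 (when the special meeting is convened), so not before April 27, 1999; acted on April 25, 1999, 2 days prematurely.
The procedure was therefore not followed at step 3.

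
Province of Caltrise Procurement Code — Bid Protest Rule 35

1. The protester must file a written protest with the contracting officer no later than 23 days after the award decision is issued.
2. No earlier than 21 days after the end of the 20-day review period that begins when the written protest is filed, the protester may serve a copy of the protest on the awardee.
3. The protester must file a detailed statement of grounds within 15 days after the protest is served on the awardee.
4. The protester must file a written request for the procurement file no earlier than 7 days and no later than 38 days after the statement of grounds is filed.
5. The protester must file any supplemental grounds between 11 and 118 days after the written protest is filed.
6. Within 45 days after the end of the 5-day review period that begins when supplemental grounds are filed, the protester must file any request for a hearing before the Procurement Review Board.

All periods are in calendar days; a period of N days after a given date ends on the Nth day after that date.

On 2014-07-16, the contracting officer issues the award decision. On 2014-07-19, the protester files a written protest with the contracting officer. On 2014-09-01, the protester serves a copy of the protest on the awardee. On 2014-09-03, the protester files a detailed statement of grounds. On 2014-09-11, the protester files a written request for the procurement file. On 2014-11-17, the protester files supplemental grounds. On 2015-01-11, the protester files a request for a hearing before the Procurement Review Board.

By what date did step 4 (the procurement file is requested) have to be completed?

Step 4 runs from 2014-09-03, when the statement of grounds is filed. The window is 7–38 days after 2014-09-03; it closes on 2014-10-11.

2014-10-11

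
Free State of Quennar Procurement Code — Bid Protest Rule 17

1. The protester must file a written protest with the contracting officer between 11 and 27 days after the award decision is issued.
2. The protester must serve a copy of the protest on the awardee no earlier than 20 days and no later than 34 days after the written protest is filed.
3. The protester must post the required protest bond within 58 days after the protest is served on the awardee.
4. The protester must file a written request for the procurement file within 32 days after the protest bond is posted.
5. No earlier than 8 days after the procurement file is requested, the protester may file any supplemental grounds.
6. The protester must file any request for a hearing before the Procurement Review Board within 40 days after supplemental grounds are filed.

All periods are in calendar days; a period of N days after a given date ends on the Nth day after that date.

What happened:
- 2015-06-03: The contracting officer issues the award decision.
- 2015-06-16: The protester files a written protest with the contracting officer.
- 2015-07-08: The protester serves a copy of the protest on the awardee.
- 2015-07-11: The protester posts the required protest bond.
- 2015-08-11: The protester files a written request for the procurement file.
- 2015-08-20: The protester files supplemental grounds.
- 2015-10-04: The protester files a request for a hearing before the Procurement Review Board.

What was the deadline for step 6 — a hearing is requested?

Step 6 runs from 2015-08-20, when supplemental grounds are filed. 40 days after 2015-08-20 is 2015-09-29.

2015-09-29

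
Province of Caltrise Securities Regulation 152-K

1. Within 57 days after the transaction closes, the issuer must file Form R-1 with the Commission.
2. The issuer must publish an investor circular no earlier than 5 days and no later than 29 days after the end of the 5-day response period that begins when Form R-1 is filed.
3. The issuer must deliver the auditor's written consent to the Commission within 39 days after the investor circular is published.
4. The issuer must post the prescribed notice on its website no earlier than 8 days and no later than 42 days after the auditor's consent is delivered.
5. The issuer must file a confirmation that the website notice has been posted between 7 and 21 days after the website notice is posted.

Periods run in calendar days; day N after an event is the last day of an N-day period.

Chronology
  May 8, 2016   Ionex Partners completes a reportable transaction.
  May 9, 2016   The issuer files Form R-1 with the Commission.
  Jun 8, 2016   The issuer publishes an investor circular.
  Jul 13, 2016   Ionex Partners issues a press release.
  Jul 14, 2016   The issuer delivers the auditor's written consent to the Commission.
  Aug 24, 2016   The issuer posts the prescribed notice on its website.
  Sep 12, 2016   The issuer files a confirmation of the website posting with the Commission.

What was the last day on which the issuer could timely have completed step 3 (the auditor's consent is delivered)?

Jul 17, 2016

Step 3 runs from Jun 8, 2016, when the investor circular is published. 39 days after Jun 8, 2016 is Jul 17, 2016.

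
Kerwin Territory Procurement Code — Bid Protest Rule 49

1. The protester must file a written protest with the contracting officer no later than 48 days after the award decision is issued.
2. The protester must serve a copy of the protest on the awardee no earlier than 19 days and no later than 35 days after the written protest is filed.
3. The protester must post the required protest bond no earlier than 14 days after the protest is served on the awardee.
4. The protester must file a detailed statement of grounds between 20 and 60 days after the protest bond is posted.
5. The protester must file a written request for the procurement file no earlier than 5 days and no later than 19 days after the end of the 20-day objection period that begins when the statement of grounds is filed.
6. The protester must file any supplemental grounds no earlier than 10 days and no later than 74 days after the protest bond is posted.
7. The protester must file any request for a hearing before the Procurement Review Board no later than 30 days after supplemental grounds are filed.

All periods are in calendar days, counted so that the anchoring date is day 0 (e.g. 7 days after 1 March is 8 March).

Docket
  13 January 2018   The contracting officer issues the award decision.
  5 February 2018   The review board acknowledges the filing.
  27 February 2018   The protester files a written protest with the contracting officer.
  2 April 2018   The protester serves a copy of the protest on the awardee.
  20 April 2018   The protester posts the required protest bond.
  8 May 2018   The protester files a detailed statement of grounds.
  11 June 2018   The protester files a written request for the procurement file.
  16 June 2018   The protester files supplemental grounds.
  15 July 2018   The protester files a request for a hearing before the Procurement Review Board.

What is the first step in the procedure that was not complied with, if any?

Step 4

Step 1 — counting 48 days from 13 January 2018 (when the award decision is issued) gives a deadline of 2 March 2018; 27 February 2018 is within that limit.
Step 2 — 19 and 35 days from 27 February 2018 (when the written protest is filed) are 18 March 2018 and 3 April 2018 respectively; 2 April 2018 falls inside that range.
Step 3 — must wait 14 days from 2 April 2018 (when the protest is served on the awardee), so not before 16 April 2018; done 20 April 2018, after the minimum wait.
Step 4 — 20 and 60 days from 20 April 2018 (when the protest bond is posted) are 10 May 2018 and 19 June 2018 respectively; 8 May 2018 is 2 days too early.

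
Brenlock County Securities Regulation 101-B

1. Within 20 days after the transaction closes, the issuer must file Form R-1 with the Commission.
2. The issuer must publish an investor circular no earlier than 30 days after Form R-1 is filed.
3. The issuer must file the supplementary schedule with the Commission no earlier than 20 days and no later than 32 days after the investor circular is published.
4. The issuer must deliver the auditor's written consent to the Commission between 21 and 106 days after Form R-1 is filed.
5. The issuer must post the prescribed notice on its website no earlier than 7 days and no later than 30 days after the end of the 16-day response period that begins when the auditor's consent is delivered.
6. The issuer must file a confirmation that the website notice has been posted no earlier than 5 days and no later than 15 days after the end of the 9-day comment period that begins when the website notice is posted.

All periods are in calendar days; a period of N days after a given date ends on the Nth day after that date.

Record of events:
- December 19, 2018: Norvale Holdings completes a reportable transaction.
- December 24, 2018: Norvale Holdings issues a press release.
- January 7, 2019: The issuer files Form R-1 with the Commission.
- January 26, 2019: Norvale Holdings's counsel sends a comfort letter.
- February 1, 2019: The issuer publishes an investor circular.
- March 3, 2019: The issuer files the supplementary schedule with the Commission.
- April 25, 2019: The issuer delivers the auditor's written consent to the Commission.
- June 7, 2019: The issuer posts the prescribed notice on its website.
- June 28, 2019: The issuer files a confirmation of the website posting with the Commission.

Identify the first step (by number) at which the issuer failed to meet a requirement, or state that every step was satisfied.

Step 2

Step 1 — counting 20 days from December 19, 2018 (when the transaction closes) gives a deadline of January 8, 2019; January 7, 2019 is within that limit.
Step 2 — must wait 30 days from January 7, 2019 (when Form R-1 is filed), so not before February 6, 2019; February 1, 2019 is 5 days before the earliest permitted date.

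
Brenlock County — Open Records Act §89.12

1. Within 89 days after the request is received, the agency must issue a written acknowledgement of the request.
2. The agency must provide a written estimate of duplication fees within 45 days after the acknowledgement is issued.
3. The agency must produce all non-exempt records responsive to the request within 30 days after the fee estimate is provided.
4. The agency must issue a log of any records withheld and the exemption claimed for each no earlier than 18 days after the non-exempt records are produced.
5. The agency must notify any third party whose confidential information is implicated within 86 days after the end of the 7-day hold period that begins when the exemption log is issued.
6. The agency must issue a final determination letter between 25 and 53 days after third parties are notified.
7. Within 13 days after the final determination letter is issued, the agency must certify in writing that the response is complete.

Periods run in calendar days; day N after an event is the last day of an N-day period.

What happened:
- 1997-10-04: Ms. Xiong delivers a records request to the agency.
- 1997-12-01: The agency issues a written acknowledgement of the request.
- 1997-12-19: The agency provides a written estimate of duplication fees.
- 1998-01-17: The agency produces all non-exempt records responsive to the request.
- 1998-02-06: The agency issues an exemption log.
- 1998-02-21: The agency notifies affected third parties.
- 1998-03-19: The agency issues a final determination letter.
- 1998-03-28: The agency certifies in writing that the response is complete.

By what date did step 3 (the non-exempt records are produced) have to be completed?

1998-01-18

Step 3 runs from 1997-12-19, when the fee estimate is provided. 30 days after 1997-12-19 is 1998-01-18.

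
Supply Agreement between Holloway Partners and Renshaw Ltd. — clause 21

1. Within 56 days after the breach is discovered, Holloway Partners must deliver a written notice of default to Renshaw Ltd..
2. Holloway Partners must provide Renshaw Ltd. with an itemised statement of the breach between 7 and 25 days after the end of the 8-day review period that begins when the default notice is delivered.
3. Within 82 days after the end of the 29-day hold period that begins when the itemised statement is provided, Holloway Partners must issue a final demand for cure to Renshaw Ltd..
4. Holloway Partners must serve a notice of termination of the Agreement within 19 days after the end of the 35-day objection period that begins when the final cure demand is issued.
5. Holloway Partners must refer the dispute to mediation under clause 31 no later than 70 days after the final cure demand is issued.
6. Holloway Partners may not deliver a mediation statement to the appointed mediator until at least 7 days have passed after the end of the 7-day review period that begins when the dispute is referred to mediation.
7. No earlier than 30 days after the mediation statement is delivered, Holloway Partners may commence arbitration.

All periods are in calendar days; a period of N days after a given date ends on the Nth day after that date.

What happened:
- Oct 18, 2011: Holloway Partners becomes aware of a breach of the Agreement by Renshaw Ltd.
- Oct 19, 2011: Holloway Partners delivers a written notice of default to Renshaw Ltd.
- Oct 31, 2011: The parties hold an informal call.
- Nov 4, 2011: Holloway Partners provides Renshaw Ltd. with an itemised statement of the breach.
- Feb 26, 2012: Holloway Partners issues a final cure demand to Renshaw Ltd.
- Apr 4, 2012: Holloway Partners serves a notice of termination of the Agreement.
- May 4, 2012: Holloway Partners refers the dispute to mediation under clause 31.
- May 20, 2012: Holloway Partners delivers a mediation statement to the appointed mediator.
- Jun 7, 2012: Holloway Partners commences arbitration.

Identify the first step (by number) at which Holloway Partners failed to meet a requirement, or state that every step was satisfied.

(1) due by Oct 18, 2011 + 56 days = Dec 13, 2011; completed Oct 19, 2011, before the deadline.
(2) the permitted window runs from Oct 27, 2011 + 7 = Nov 3, 2011 to Oct 27, 2011 + 25 = Nov 21, 2011; done Nov 4, 2011, which is between those dates.
(3) due by Dec 3, 2011 + 82 days = Feb 23, 2012; not done until Feb 26, 2012, 3 days after the deadline.
No need to go further; step 3 was not satisfied.

Step 3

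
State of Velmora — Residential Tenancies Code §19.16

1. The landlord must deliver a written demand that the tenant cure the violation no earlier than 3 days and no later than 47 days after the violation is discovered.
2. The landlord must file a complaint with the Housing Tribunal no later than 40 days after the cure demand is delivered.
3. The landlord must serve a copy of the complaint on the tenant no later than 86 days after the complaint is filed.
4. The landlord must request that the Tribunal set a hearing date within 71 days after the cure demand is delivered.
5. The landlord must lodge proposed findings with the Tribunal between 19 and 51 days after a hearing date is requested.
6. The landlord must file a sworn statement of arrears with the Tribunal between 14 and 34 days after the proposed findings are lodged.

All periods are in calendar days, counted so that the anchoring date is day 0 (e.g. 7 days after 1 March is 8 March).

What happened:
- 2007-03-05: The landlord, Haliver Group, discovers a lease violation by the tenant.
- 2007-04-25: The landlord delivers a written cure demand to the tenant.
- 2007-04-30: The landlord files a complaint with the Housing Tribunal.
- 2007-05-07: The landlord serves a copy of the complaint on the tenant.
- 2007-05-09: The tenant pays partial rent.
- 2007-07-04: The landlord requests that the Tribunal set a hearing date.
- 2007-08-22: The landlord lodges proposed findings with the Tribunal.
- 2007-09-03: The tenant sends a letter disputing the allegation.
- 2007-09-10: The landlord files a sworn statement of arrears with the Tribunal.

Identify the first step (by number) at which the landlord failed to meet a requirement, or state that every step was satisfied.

Step 1

Step 1: the window is 3–47 days after 2007-03-05 (when the violation is discovered), so 2007-03-08 through 2007-04-21; done 2007-04-25 — 4 days after the window closed.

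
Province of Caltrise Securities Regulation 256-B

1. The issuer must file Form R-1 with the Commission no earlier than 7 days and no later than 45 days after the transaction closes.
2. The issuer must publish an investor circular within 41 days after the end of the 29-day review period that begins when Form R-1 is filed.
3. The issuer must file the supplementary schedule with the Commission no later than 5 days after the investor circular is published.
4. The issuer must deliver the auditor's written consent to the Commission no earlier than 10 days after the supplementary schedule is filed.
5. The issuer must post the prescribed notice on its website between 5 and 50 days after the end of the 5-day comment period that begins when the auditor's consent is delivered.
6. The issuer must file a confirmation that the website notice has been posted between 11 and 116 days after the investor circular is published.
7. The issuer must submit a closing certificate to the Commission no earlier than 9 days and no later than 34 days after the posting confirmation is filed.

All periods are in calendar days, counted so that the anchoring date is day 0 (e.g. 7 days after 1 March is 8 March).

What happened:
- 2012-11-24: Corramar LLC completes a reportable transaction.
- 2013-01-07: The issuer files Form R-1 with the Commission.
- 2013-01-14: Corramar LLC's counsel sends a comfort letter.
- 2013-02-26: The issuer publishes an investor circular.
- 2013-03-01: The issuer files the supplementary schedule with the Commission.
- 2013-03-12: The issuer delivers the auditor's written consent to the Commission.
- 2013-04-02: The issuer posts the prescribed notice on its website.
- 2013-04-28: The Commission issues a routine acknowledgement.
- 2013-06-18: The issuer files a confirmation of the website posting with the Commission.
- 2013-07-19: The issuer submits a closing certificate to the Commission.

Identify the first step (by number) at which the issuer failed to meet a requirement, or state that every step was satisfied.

Step 1 — 7 and 45 days from 2012-11-24 (when the transaction closes) are 2012-12-01 and 2013-01-08 respectively; done 2013-01-07, which is between those dates.
Step 2 — counting 41 days from 2013-02-05 (end of the 29-day review period, which began when Form R-1 is filed on 2013-01-07) gives a deadline of 2013-03-18; 2013-02-26 is within that limit.
Step 3 — counting 5 days from 2013-02-26 (when the investor circular is published) gives a deadline of 2013-03-03; 2013-03-01 is within that limit.
Step 4 — must wait 10 days from 2013-03-01 (when the supplementary schedule is filed), so not before 2013-03-11; done 2013-03-12, after the minimum wait.
Step 5 — 5 and 50 days from 2013-03-17 (end of the 5-day comment period, which began when the auditor's consent is delivered on 2013-03-12) are 2013-03-22 and 2013-05-06 respectively; done 2013-04-02, which is between those dates.
Step 6 — 11 and 116 days from 2013-02-26 (when the investor circular is published) are 2013-03-09 and 2013-06-22 respectively; 2013-06-18 falls inside that range.
Step 7 — 9 and 34 days from 2013-06-18 (when the posting confirmation is filed) are 2013-06-27 and 2013-07-22 respectively; done 2013-07-19 — within the window.

None — every step was satisfied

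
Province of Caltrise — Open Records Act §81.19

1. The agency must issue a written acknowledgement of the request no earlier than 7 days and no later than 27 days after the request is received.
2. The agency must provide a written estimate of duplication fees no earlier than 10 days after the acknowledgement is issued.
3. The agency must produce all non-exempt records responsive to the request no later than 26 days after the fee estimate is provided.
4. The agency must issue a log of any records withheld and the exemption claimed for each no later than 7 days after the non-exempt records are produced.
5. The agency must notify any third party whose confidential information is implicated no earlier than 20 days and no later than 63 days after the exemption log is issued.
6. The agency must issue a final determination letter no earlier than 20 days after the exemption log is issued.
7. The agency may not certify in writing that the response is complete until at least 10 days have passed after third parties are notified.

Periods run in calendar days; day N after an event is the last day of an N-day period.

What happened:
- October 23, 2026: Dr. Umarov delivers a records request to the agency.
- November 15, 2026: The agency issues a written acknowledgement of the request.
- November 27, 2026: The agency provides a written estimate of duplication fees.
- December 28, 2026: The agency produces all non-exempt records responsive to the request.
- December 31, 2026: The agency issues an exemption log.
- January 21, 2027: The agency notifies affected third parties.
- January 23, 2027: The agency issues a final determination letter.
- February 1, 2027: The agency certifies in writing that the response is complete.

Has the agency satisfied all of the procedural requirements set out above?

Step 1: the window is 7–27 days after October 23, 2026 (when the request is received), so October 30, 2026 through November 19, 2026; done November 15, 2026 — within the window.
Step 2: the earliest permitted date is 10 days after November 15, 2026 (when the acknowledgement is issued), i.e. November 25, 2026; done November 27, 2026, after the minimum wait.
Step 3: 26 days after November 27, 2026 (when the fee estimate is provided) is December 23, 2026; December 28, 2026 misses that deadline by 5 days.

No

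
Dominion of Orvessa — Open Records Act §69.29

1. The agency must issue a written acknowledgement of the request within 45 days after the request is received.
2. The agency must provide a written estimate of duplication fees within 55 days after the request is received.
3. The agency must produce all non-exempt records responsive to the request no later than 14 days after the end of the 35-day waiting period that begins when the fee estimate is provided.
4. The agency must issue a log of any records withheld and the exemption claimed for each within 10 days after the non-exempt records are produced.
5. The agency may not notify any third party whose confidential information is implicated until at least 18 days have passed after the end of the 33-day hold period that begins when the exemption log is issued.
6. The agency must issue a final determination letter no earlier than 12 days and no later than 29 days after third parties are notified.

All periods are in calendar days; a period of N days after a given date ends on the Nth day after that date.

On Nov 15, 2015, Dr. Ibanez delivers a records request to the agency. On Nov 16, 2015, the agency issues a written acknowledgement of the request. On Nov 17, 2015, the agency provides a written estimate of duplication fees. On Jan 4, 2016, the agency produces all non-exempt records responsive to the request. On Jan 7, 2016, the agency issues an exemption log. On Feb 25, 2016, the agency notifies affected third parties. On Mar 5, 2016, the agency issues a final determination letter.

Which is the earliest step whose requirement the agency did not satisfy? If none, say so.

(1) due by Nov 15, 2015 + 45 days = Dec 30, 2015; done Nov 16, 2015 — timely.
(2) due by Nov 15, 2015 + 55 days = Jan 9, 2016; completed Nov 17, 2015, before the deadline.
(3) due by Dec 22, 2015 + 14 days = Jan 5, 2016; done Jan 4, 2016 — timely.
(4) due by Jan 4, 2016 + 10 days = Jan 14, 2016; done Jan 7, 2016 — timely.
(5) permitted from Feb 9, 2016 + 18 days = Feb 27, 2016 onward; acted on Feb 25, 2016, 2 days prematurely.

Step 5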